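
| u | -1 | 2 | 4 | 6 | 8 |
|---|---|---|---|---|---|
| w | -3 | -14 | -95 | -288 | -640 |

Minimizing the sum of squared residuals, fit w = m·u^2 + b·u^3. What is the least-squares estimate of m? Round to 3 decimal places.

m = -1.918

Sums needed: Σu^2·u^2 = 5665, Σu^2·u^3 = 41599, Σu^3·u^3 = 312961.
For Aᵀw: Σu^2·w = -52907, Σu^3·w = -396077.
AᵀA·[m, b]ᵀ = Aᵀw becomes [[5665, 41599]; [41599, 312961]]·[m, b]ᵀ = [-52907, -396077]ᵀ.
Eliminating b: 312961·(row 1) − 41599·(row 2) gives 42447264·m = 312961·(-52907) − 41599·(-396077) = -81420504, so m = -3392521/1768636.
Then b = ((-396077) − 41599·(-3392521/1768636))/312961 = -1787413/1768636.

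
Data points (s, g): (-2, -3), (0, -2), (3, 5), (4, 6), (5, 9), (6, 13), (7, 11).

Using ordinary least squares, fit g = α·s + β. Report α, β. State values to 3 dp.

Normal-equation sums: Σs·s = 139, Σs = 23, Σ1 = 7.
Moment sums: Σs·g = 245, Σg = 39.
Normal equations: [[139, 23]; [23, 7]]·[α, β]ᵀ = [245, 39]ᵀ.
Δ = 139·7 − 23² = 444.
α = (245·7 − 23·39)/444 = 409/222; β = (139·39 − 23·245)/444 = -107/222.

α = 1.842, β = -0.482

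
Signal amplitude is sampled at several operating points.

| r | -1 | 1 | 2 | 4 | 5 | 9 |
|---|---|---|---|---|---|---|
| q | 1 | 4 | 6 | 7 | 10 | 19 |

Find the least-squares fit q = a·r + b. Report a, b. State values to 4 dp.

a = 1.7500, b = 2.0000

XᵀX·[a, b]ᵀ = Xᵀq reads: 128·a + 20·b = 264;  20·a + 6·b = 47.
det = 128·6 − 20² = 368.
a = (264·6 − 20·47)/368 = 7/4; b = (128·47 − 20·264)/368 = 2.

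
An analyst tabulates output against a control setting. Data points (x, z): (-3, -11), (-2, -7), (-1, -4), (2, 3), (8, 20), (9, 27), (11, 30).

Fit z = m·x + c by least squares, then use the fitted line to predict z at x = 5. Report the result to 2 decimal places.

Sums needed: Σx·x = 284, Σx = 24, Σ1 = 7.
Moment sums: Σx·z = 790, Σz = 58.
Normal equations: [[284, 24]; [24, 7]]·[m, c]ᵀ = [790, 58]ᵀ.
det = 284·7 − 24² = 1412.
m = (790·7 − 24·58)/1412 = 2069/706; c = (284·58 − 24·790)/1412 = -622/353.
At x = 5: ẑ = (2069/706)·(5) + (-622/353)·(1) = 9101/706.

ẑ = 12.89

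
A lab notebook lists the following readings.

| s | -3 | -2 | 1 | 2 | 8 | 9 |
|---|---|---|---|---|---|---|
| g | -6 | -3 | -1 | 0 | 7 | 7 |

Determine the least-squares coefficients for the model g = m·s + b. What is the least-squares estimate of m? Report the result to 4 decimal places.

With design matrix X, XᵀX = [[163, 15]; [15, 6]] and Xᵀg = [142, 4]ᵀ.
Determinant 163·6 − 15² = 753.
m = (142·6 − 15·4)/753 = 264/251; b = (163·4 − 15·142)/753 = -1478/753.

m = 1.0518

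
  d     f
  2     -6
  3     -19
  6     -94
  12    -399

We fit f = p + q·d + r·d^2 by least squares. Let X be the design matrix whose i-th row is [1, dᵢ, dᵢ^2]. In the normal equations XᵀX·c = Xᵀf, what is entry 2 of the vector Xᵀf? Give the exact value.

-5421

Entry 2 ↔ basis d, so (Xᵀf)_{2} = Σᵢ (d)·fᵢ = (2)·(-6) + (3)·(-19) + (6)·(-94) + (12)·(-399) = -5421.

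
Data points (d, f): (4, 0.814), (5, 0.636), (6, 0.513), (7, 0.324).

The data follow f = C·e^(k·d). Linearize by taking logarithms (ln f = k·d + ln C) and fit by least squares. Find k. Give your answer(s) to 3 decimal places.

k = -0.298

With ln fᵢ as the transformed response and dᵢ as the regressor:
Σd = 22.0000, Σ(d)² = 126.0000, Σln f = -2.4528, Σd·ln f = -14.9799.
Equations: 126.0000·k + 22.0000·ln C = -14.9799;  22.0000·k + 4·ln C = -2.4528.
Slope k = (n·Σd·ln f − Σd·Σln f)/(n·Σ(d)² − (Σd)²) = (4·-14.9799 − 22.0000·-2.4528)/20.0000 = -0.29786; ln C = (Σln f − k·Σd)/n = 1.02500.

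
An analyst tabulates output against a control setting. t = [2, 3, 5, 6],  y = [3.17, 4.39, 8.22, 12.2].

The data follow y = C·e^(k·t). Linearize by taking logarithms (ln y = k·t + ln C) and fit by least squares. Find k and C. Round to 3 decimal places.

k = 0.332, C = 1.618

Let Y = ln y. Fitting Y = k·t + ln C by least squares:
Over the data: Σt = 16.0000, Σ(t)² = 74.0000, Σln y = 7.2411, Σt·ln y = 32.2869.
Normal system: [[74.0000, 16.0000]; [16.0000, 4]]·[k, ln C]ᵀ = [32.2869, 7.2411]ᵀ.
Slope k = (n·Σt·ln y − Σt·Σln y)/(n·Σ(t)² − (Σt)²) = (4·32.2869 − 16.0000·7.2411)/40.0000 = 0.33226; ln C = (Σln y − k·Σt)/n = 0.48121, so C = exp(0.48121) = 1.61803.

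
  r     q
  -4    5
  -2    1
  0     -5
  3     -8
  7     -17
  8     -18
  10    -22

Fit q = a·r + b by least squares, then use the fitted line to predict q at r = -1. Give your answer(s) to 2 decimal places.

Compute the Gram sums: Σr·r = 242, Σr = 22, Σ1 = 7.
Moment sums: Σr·q = -529, Σq = -64.
So AᵀA·[a, b]ᵀ = Aᵀq: [[242, 22]; [22, 7]]·[a, b]ᵀ = [-529, -64]ᵀ.
Eliminating b: 7·(row 1) − 22·(row 2) gives 1210·a = 7·(-529) − 22·(-64) = -2295, so a = -459/242.
Then b = ((-64) − 22·(-459/242))/7 = -35/11.
At r = -1: q̂ = (-459/242)·(-1) + (-35/11)·(1) = -311/242.

q̂ = -1.29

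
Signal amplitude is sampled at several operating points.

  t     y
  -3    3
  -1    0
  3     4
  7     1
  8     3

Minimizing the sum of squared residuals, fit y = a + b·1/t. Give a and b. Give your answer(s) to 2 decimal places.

a = 2.51, b = 2.14

Normal-equation sums: Σ1 = 5, Σ1/t = -41/56, Σ1/t·1/t = 35513/28224.
Moment sums: Σy = 11, Σ1/t·y = 143/168.
Determinant 5·(35513/28224) − (-41/56)² = 40609/7056.
a = (11·(35513/28224) − (-41/56)·(143/168))/(40609/7056) = 102058/40609; b = (5·(143/168) − (-41/56)·11)/(40609/7056) = 86856/40609.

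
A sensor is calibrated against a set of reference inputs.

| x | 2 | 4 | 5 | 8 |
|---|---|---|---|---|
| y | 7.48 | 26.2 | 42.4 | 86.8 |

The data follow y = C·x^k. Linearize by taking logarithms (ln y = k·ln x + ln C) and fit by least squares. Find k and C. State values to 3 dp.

Linearized form: ln y = k·ln x + ln C. From the 4 transformed points,
Over the data: Σln x = 5.7683, Σ(ln x)² = 9.3166, Σln y = 13.4887, Σln x·ln y = 21.2347.
Normal system: [[9.3166, 5.7683]; [5.7683, 4]]·[k, ln C]ᵀ = [21.2347, 13.4887]ᵀ.
Slope k = (n·Σln x·ln y − Σln x·Σln y)/(n·Σ(ln x)² − (Σln x)²) = (4·21.2347 − 5.7683·13.4887)/3.9930 = 1.78596; ln C = (Σln y − k·Σln x)/n = 0.79669, so C = exp(0.79669) = 2.21819.

k = 1.786, C = 2.218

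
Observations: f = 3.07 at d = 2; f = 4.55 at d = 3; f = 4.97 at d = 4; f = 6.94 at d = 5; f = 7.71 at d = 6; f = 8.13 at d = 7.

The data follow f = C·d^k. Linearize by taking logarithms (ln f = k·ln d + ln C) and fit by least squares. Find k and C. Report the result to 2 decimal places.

k = 0.80, C = 1.80

With ln fᵢ as the transformed response and ln dᵢ as the regressor:
AᵀA = [[13.1965, 8.5252]; [8.5252, 6]], rhs = [15.5203, 10.3156]ᵀ  (here Σln d = 8.5252, Σ(ln d)² = 13.1965, Σln f = 10.3156, Σln d·ln f = 15.5203).
Δ = 13.1965·6 − (8.5252)² = 6.5005; k = (15.5203·6 − 8.5252·10.3156)/6.5005 = 0.79678, ln C = (13.1965·10.3156 − 8.5252·15.5203)/6.5005 = 0.58715, so C = exp(0.58715) = 1.79885.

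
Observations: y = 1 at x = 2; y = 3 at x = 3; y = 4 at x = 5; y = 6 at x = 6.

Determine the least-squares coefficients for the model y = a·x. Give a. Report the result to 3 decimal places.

Normal-equation sums: Σx·x = 74.
Moment sums: Σx·y = 67.
AᵀA·[a]ᵀ = Aᵀy becomes [[74]]·[a]ᵀ = [67]ᵀ.
a = 67/74 = 0.905405.

a = 0.905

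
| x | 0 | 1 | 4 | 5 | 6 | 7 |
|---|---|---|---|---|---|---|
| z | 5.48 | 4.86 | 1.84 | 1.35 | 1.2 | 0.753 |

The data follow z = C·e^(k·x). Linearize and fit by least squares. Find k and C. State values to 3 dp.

Linearized form: ln z = k·x + ln C. From the 6 transformed points,
XᵀX = [[127.0000, 23.0000]; [23.0000, 6]], rhs = [4.6287, 4.0906]ᵀ  (here Σx = 23.0000, Σ(x)² = 127.0000, Σln z = 4.0906, Σx·ln z = 4.6287).
Δ = 127.0000·6 − (23.0000)² = 233.0000; k = (4.6287·6 − 23.0000·4.0906)/233.0000 = -0.28460, ln C = (127.0000·4.0906 − 23.0000·4.6287)/233.0000 = 1.77275, so C = exp(1.77275) = 5.88703.

k = -0.285, C = 5.887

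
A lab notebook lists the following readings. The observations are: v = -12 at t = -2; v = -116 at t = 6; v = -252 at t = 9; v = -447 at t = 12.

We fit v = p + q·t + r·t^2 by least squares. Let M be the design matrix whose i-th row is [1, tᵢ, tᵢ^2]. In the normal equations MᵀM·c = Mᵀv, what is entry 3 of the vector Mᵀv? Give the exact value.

Entry 3 ↔ basis t^2, so (Mᵀv)_{3} = Σᵢ (t^2)·vᵢ = (4)·(-12) + (36)·(-116) + (81)·(-252) + (144)·(-447) = -89004.

-89004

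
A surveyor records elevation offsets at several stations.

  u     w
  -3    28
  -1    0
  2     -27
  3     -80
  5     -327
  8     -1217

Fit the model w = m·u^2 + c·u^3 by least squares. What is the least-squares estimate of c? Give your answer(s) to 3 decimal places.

Entries of MᵀM: Σu^2·u^2 = 4900, Σu^2·u^3 = 35924, Σu^3·u^3 = 279292.
And Σu^2·w = -86639, Σu^3·w = -667111.
So MᵀM·[m, c]ᵀ = Mᵀw: [[4900, 35924]; [35924, 279292]]·[m, c]ᵀ = [-86639, -667111]ᵀ.
Eliminating c: 279292·(row 1) − 35924·(row 2) gives 77997024·m = 279292·(-86639) − 35924·(-667111) = -232284024, so m = -460881/154756.
Then c = ((-667111) − 35924·(-460881/154756))/279292 = -22169/11054.

c = -2.006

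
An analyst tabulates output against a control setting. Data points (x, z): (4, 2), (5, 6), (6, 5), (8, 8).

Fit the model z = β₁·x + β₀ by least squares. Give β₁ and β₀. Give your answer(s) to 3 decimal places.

β₁ = 1.286, β₀ = -2.143

Compute the Gram sums: Σx·x = 141, Σx = 23, Σ1 = 4.
Moment sums: Σx·z = 132, Σz = 21.
Determinant 141·4 − 23² = 35.
β₁ = (132·4 − 23·21)/35 = 9/7; β₀ = (141·21 − 23·132)/35 = -15/7.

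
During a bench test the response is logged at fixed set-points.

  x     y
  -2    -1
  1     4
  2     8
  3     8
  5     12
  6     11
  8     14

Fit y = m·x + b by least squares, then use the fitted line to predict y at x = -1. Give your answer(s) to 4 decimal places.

ŷ = 1.6441

Sums needed: Σx·x = 143, Σx = 23, Σ1 = 7.
Right-hand side: Σx·y = 284, Σy = 56.
Normal equations: [[143, 23]; [23, 7]]·[m, b]ᵀ = [284, 56]ᵀ.
Determinant 143·7 − 23² = 472.
m = (284·7 − 23·56)/472 = 175/118; b = (143·56 − 23·284)/472 = 369/118.
At x = -1: ŷ = (175/118)·(-1) + (369/118)·(1) = 97/59.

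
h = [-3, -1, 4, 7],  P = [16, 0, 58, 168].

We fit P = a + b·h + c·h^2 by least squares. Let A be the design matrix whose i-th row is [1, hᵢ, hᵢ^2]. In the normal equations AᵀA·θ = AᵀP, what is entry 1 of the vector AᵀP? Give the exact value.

Entry 1 ↔ basis 1, so (AᵀP)_{1} = Σᵢ Pᵢ = (1)·(16) + (1)·(0) + (1)·(58) + (1)·(168) = 242.

242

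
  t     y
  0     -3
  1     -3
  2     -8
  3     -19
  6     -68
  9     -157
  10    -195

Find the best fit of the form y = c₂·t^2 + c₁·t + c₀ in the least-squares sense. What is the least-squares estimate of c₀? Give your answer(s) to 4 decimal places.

c₀ = -2.8609

From the data, Σt^2·t^2 = 17955, Σt^2·t = 1981, Σt^2 = 231, Σt·t = 231, Σt = 31, Σ1 = 7.
Right-hand side: Σt^2·y = -34871, Σt·y = -3847, Σy = -453.
Row-reducing yields c₂ = -181011/88361, c₁ = 16385/12623, c₀ = -36113/12623.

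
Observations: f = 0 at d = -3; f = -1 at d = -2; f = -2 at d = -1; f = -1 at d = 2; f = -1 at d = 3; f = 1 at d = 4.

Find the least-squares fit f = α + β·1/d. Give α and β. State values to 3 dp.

α = -0.562, β = 0.838

The normal equations are: 6·α + (-3/4)·β = -4;  (-3/4)·α + (257/144)·β = 23/12.
Eliminating β: (257/144)·(row 1) − (-3/4)·(row 2) gives (487/48)·α = (257/144)·(-4) − (-3/4)·(23/12) = -821/144, so α = -821/1461.
Then β = ((23/12) − (-3/4)·(-821/1461))/(257/144) = 408/487.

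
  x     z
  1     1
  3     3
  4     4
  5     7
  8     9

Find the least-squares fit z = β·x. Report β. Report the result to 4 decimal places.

β = 1.1565

Sums needed: Σx·x = 115.
Moment sums: Σx·z = 133.
MᵀM·[β]ᵀ = Mᵀz becomes [[115]]·[β]ᵀ = [133]ᵀ.
β = 133/115 = 1.15652.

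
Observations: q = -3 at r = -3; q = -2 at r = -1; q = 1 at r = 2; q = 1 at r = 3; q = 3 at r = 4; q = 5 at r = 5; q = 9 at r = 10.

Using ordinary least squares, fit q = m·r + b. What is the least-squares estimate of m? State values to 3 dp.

m = 0.964

MᵀM·[m, b]ᵀ = Mᵀq reads: 164·m + 20·b = 143;  20·m + 7·b = 14.
(Σr·r = 164, Σr = 20, Σ1 = 7, Σr·q = 143, Σq = 14.)
Δ = 164·7 − 20² = 748.
m = (143·7 − 20·14)/748 = 721/748; b = (164·14 − 20·143)/748 = -141/187.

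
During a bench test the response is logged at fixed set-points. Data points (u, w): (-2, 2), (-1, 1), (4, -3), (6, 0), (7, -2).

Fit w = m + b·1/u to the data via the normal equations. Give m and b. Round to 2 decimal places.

Entries of AᵀA: Σ1 = 5, Σ1/u = -79/84, Σ1/u·1/u = 9601/7056.
And Σw = -2, Σ1/u·w = -85/28.
So AᵀA·[m, b]ᵀ = Aᵀw: [[5, -79/84]; [-79/84, 9601/7056]]·[m, b]ᵀ = [-2, -85/28]ᵀ.
Eliminating b: (9601/7056)·(row 1) − (-79/84)·(row 2) gives (10441/1764)·m = (9601/7056)·(-2) − (-79/84)·(-85/28) = -803/144, so m = -39347/41764.
Then b = ((-85/28) − (-79/84)·(-39347/41764))/(9601/7056) = -30093/10441.

m = -0.94, b = -2.88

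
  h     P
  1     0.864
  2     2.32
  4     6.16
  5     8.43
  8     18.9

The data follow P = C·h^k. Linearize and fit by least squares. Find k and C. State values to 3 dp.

Let Y = ln P. Fitting Y = k·ln h + ln C by least squares:
XᵀX = [[9.3166, 5.7683]; [5.7683, 5]], rhs = [12.6465, 7.5844]ᵀ  (here Σln h = 5.7683, Σ(ln h)² = 9.3166, Σln P = 7.5844, Σln h·ln P = 12.6465).
Slope k = (n·Σln h·ln P − Σln h·Σln P)/(n·Σ(ln h)² − (Σln h)²) = (5·12.6465 − 5.7683·7.5844)/13.3096 = 1.46385; ln C = (Σln P − k·Σln h)/n = -0.17190, so C = exp(-0.17190) = 0.84206.

k = 1.464, C = 0.842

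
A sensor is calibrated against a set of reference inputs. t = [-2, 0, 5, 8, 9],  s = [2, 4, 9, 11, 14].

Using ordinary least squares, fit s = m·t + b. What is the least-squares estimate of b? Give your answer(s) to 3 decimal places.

Normal-equation sums: Σt·t = 174, Σt = 20, Σ1 = 5.
For Xᵀs: Σt·s = 255, Σs = 40.
Eliminating b: 5·(row 1) − 20·(row 2) gives 470·m = 5·255 − 20·40 = 475, so m = 95/94.
Then b = (40 − 20·(95/94))/5 = 186/47.

b = 3.957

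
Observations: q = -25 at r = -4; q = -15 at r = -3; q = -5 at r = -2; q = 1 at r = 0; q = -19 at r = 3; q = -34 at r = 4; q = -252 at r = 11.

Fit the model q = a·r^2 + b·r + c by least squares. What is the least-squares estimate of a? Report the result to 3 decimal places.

Entries of XᵀX: Σr^2·r^2 = 15331, Σr^2·r = 1323, Σr^2 = 175, Σr·r = 175, Σr = 9, Σ1 = 7.
Right-hand side: Σr^2·q = -31762, Σr·q = -2810, Σq = -349.
Row-reducing yields a = -1367581/682406, b = -671557/682406, c = 515071/341203.

a = -2.004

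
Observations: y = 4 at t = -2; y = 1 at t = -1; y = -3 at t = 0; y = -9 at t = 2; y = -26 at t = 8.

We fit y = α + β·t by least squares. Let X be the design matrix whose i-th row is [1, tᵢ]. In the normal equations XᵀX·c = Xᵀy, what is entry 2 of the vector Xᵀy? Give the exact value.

-235

Entry 2 ↔ basis t, so (Xᵀy)_{2} = Σᵢ (t)·yᵢ = (-2)·(4) + (-1)·(1) + (0)·(-3) + (2)·(-9) + (8)·(-26) = -235.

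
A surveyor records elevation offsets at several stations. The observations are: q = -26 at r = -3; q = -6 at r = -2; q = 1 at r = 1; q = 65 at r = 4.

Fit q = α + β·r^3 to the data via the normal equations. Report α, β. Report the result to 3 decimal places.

Entries of MᵀM: Σ1 = 4, Σr^3 = 30, Σr^3·r^3 = 4890.
Right-hand side: Σq = 34, Σr^3·q = 4911.
Determinant 4·4890 − 30² = 18660.
α = (34·4890 − 30·4911)/18660 = 631/622; β = (4·4911 − 30·34)/18660 = 1552/1555.

α = 1.014, β = 0.998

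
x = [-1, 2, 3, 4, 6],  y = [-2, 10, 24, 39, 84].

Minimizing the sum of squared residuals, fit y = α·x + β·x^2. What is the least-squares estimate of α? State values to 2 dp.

The normal equations are: 66·α + 314·β = 754;  314·α + 1650·β = 3902.
(Σx·x = 66, Σx·x^2 = 314, Σx^2·x^2 = 1650, Σx·y = 754, Σx^2·y = 3902.)
Eliminating β: 1650·(row 1) − 314·(row 2) gives 10304·α = 1650·754 − 314·3902 = 18872, so α = 337/184.
Then β = (3902 − 314·(337/184))/1650 = 371/184.

α = 1.83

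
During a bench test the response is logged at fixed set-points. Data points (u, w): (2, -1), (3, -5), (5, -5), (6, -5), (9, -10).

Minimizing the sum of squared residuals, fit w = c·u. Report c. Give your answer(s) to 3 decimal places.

Entries of AᵀA: Σu·u = 155.
And Σu·w = -162.
Normal equations: [[155]]·[c]ᵀ = [-162]ᵀ.
c = (-162)/155 = -1.04516.

c = -1.045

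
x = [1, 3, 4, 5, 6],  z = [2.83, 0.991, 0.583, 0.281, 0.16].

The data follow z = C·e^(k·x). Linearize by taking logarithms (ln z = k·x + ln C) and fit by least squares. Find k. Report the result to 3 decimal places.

k = -0.579

Let Y = ln z. Fitting Y = k·x + ln C by least squares:
Σx = 19.0000, Σ(x)² = 87.0000, Σln z = -2.6103, Σx·ln z = -18.4876.
Equations: 87.0000·k + 19.0000·ln C = -18.4876;  19.0000·k + 5·ln C = -2.6103.
Δ = 87.0000·5 − (19.0000)² = 74.0000; k = (-18.4876·5 − 19.0000·-2.6103)/74.0000 = -0.57895, ln C = (87.0000·-2.6103 − 19.0000·-18.4876)/74.0000 = 1.67794.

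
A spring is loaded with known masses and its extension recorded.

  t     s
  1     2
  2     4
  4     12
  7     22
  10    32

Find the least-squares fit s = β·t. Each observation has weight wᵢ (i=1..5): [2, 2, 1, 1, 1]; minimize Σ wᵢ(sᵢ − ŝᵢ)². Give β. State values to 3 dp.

The normal equations are: 175·β = 542.
β = 542/175 = 3.09714.

β = 3.097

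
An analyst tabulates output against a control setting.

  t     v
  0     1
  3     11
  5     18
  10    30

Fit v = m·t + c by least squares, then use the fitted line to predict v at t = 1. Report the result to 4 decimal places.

Forming AᵀA = [[134, 18]; [18, 4]] and Aᵀv = [423, 60]ᵀ gives AᵀA·[m, c]ᵀ = Aᵀv.
det = 134·4 − 18² = 212.
m = (423·4 − 18·60)/212 = 153/53; c = (134·60 − 18·423)/212 = 213/106.
At t = 1: v̂ = (153/53)·(1) + (213/106)·(1) = 519/106.

v̂ = 4.8962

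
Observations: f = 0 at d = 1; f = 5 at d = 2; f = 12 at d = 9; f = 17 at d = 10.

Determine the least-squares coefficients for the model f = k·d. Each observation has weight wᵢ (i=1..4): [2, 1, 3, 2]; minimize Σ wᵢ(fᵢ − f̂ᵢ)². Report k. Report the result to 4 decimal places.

The normal system XᵀWX·[k]ᵀ = XᵀWf is [[449]]·[k]ᵀ = [674]ᵀ.
k = 674/449 = 1.50111.

k = 1.5011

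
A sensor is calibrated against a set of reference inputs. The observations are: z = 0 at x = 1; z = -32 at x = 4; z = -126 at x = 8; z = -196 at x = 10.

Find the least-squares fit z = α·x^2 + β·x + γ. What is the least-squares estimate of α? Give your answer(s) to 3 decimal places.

With design matrix A, AᵀA = [[14353, 1577, 181]; [1577, 181, 23]; [181, 23, 4]] and Aᵀz = [-28176, -3096, -354]ᵀ.
Inverting the 3×3 Gram matrix, [α, β, γ]ᵀ = [-41/22, -163/130, 2173/715]ᵀ.

α = -1.864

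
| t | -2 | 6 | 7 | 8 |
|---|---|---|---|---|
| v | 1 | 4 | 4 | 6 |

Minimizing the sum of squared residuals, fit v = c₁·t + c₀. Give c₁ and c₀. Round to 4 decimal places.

Entries of MᵀM: Σt·t = 153, Σt = 19, Σ1 = 4.
Right-hand side: Σt·v = 98, Σv = 15.
MᵀM·[c₁, c₀]ᵀ = Mᵀv becomes [[153, 19]; [19, 4]]·[c₁, c₀]ᵀ = [98, 15]ᵀ.
Eliminating c₀: 4·(row 1) − 19·(row 2) gives 251·c₁ = 4·98 − 19·15 = 107, so c₁ = 107/251.
Then c₀ = (15 − 19·(107/251))/4 = 433/251.

c₁ = 0.4263, c₀ = 1.7251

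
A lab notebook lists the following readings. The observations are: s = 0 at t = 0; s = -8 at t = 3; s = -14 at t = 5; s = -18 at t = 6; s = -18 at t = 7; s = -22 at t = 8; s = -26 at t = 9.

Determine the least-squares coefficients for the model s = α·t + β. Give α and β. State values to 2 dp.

Entries of AᵀA: Σt·t = 264, Σt = 38, Σ1 = 7.
For Aᵀs: Σt·s = -738, Σs = -106.
Determinant 264·7 − 38² = 404.
α = ((-738)·7 − 38·(-106))/404 = -569/202; β = (264·(-106) − 38·(-738))/404 = 15/101.

α = -2.82, β = 0.15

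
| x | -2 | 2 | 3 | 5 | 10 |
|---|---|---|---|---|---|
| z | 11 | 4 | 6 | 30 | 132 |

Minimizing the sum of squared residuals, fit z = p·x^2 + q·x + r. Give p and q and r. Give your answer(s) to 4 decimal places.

p = 1.5151, q = -2.0162, r = 0.8306

MᵀM·[p, q, r]ᵀ = Mᵀz reads: 10738·p + 1152·q + 142·r = 14064;  1152·p + 142·q + 18·r = 1474;  142·p + 18·q + 5·r = 183.
(Σx^2·x^2 = 10738, Σx^2·x = 1152, Σx^2 = 142, Σx·x = 142, Σx = 18, Σ1 = 5, Σx^2·z = 14064, Σx·z = 1474, Σz = 183.)
Inverting the 3×3 Gram matrix, [p, q, r]ᵀ = [202671/133771, -269708/133771, 10101/12161]ᵀ.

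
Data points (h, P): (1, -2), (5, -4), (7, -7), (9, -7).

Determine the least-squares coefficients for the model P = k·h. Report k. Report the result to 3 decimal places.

k = -0.859

Sums needed: Σh·h = 156.
Right-hand side: Σh·P = -134.
Hence k = -134 / 156 ≈ -0.858974.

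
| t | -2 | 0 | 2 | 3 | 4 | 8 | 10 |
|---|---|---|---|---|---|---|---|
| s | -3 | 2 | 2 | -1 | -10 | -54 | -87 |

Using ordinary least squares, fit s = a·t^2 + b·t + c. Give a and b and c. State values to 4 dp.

With design matrix X, XᵀX = [[14465, 1603, 197]; [1603, 197, 25]; [197, 25, 7]] and Xᵀs = [-12329, -1335, -151]ᵀ.
Row-reducing yields a = -270518/265881, b = 294727/265881, c = 275040/88627.

a = -1.0174, b = 1.1085, c = 3.1033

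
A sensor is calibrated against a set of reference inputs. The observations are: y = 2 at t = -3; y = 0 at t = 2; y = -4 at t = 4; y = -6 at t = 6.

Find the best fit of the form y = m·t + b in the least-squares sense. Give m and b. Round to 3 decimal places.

m = -0.894, b = 0.011

From the data, Σt·t = 65, Σt = 9, Σ1 = 4.
Moment sums: Σt·y = -58, Σy = -8.
Normal equations: [[65, 9]; [9, 4]]·[m, b]ᵀ = [-58, -8]ᵀ.
Determinant 65·4 − 9² = 179.
m = ((-58)·4 − 9·(-8))/179 = -160/179; b = (65·(-8) − 9·(-58))/179 = 2/179.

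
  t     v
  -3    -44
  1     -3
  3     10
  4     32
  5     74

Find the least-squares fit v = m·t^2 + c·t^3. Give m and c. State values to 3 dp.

m = -1.931, c = 0.981

The normal equations are: 1044·m + 4150·c = 2053;  4150·m + 21180·c = 12753.
(Σt^2·t^2 = 1044, Σt^2·t^3 = 4150, Σt^3·t^3 = 21180, Σt^2·v = 2053, Σt^3·v = 12753.)
det = 1044·21180 − 4150² = 4889420.
m = (2053·21180 − 4150·12753)/4889420 = -944241/488942; c = (1044·12753 − 4150·2053)/4889420 = 2397091/2444710.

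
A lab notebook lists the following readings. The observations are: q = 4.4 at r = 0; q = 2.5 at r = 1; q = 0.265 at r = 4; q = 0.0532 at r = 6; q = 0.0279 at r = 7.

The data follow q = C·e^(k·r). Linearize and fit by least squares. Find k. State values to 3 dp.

Let Y = ln q. Fitting Y = k·r + ln C by least squares:
Σr = 18.0000, Σ(r)² = 102.0000, Σln q = -5.4430, Σr·ln q = -47.0519.
Equations: 102.0000·k + 18.0000·ln C = -47.0519;  18.0000·k + 5·ln C = -5.4430.
Solving (det = 186.0000): k = -0.73810, ln C = 1.56856.

k = -0.738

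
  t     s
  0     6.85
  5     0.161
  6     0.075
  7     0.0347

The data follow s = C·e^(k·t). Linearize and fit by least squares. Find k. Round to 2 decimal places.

k = -0.75

With ln sᵢ as the transformed response and tᵢ as the regressor:
Σt = 18.0000, Σ(t)² = 110.0000, Σln s = -5.8534, Σt·ln s = -48.2005.
Equations: 110.0000·k + 18.0000·ln C = -48.2005;  18.0000·k + 4·ln C = -5.8534.
Solving (det = 116.0000): k = -0.75380, ln C = 1.92876.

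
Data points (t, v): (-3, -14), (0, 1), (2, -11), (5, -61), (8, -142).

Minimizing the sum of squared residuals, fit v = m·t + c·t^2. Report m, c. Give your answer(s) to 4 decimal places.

m = -1.6663, c = -2.0243

Sums needed: Σt·t = 102, Σt·t^2 = 618, Σt^2·t^2 = 4818.
For Aᵀv: Σt·v = -1421, Σt^2·v = -10783.
Eliminating c: 4818·(row 1) − 618·(row 2) gives 109512·m = 4818·(-1421) − 618·(-10783) = -182484, so m = -5069/3042.
Then c = ((-10783) − 618·(-5069/3042))/4818 = -3079/1521.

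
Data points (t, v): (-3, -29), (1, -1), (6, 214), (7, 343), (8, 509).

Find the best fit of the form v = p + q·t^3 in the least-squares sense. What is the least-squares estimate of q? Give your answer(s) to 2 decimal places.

q = 1.00

Sums needed: Σ1 = 5, Σt^3 = 1045, Σt^3·t^3 = 427179.
For Mᵀv: Σv = 1036, Σt^3·v = 425263.
MᵀM·[p, q]ᵀ = Mᵀv becomes [[5, 1045]; [1045, 427179]]·[p, q]ᵀ = [1036, 425263]ᵀ.
det = 5·427179 − 1045² = 1043870.
p = (1036·427179 − 1045·425263)/1043870 = -1842391/1043870; q = (5·425263 − 1045·1036)/1043870 = 208739/208774.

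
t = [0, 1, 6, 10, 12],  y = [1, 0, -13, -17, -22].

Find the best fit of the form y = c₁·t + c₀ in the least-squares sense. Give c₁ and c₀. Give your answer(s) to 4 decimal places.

c₁ = -1.9167, c₀ = 0.9167

Sums needed: Σt·t = 281, Σt = 29, Σ1 = 5.
And Σt·y = -512, Σy = -51.
MᵀM·[c₁, c₀]ᵀ = Mᵀy becomes [[281, 29]; [29, 5]]·[c₁, c₀]ᵀ = [-512, -51]ᵀ.
Eliminating c₀: 5·(row 1) − 29·(row 2) gives 564·c₁ = 5·(-512) − 29·(-51) = -1081, so c₁ = -23/12.
Then c₀ = ((-51) − 29·(-23/12))/5 = 11/12.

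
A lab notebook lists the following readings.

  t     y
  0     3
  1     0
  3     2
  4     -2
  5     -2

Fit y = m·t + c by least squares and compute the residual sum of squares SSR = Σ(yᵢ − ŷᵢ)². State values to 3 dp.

The normal system AᵀA·[m, c]ᵀ = Aᵀy is [[51, 13]; [13, 5]]·[m, c]ᵀ = [-12, 1]ᵀ.
Eliminating c: 5·(row 1) − 13·(row 2) gives 86·m = 5·(-12) − 13·1 = -73, so m = -73/86.
Then c = (1 − 13·(-73/86))/5 = 207/86.
Residuals: 51/86, -67/43, 92/43, -87/86, -7/43; SSR = 723/86.

SSR = 8.407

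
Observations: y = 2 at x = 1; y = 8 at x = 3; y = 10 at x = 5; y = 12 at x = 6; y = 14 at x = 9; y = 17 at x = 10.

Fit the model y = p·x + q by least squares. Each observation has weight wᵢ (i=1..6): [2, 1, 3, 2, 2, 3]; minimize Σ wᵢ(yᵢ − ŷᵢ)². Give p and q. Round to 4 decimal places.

p = 1.5012, q = 1.9157

Normal-equation sums: Σwᵢ·x·x = 620, Σwᵢ·x = 80, Σwᵢ·1 = 13.
For AᵀWy: Σwᵢ·x·y = 1084, Σwᵢ·y = 145.
So AᵀWA·[p, q]ᵀ = AᵀWy: [[620, 80]; [80, 13]]·[p, q]ᵀ = [1084, 145]ᵀ.
Determinant 620·13 − 80² = 1660.
p = (1084·13 − 80·145)/1660 = 623/415; q = (620·145 − 80·1084)/1660 = 159/83.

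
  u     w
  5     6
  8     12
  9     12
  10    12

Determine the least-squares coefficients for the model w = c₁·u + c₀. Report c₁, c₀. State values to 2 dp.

c₁ = 1.29, c₀ = 0.21

The normal system AᵀA·[c₁, c₀]ᵀ = Aᵀw is [[270, 32]; [32, 4]]·[c₁, c₀]ᵀ = [354, 42]ᵀ.
Eliminating c₀: 4·(row 1) − 32·(row 2) gives 56·c₁ = 4·354 − 32·42 = 72, so c₁ = 9/7.
Then c₀ = (42 − 32·(9/7))/4 = 3/14.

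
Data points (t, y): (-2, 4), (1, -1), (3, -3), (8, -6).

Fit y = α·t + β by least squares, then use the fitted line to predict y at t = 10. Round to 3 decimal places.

The normal equations are: 78·α + 10·β = -66;  10·α + 4·β = -6.
(Σt·t = 78, Σt = 10, Σ1 = 4, Σt·y = -66, Σy = -6.)
Δ = 78·4 − 10² = 212.
α = ((-66)·4 − 10·(-6))/212 = -51/53; β = (78·(-6) − 10·(-66))/212 = 48/53.
At t = 10: ŷ = (-51/53)·(10) + (48/53)·(1) = -462/53.

ŷ = -8.717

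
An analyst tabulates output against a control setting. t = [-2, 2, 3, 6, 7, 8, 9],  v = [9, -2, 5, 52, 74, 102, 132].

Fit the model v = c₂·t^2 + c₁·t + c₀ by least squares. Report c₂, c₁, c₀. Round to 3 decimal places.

Normal-equation sums: Σt^2·t^2 = 14467, Σt^2·t = 1827, Σt^2 = 247, Σt·t = 247, Σt = 33, Σ1 = 7.
And Σt^2·v = 22791, Σt·v = 2827, Σv = 372.
MᵀM·[c₂, c₁, c₀]ᵀ = Mᵀv becomes [[14467, 1827, 247]; [1827, 247, 33]; [247, 33, 7]]·[c₂, c₁, c₀]ᵀ = [22791, 2827, 372]ᵀ.
Solving the 3×3 system (Gaussian elimination) gives c₂ = 201253/101318, c₁ = -269077/101318, c₀ = -224261/50659.

c₂ = 1.986, c₁ = -2.656, c₀ = -4.427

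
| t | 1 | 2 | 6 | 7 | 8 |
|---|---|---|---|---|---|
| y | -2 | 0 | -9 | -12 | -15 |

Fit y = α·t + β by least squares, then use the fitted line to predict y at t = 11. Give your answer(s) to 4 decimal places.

The normal system MᵀM·[α, β]ᵀ = Mᵀy is [[154, 24]; [24, 5]]·[α, β]ᵀ = [-260, -38]ᵀ.
Eliminating β: 5·(row 1) − 24·(row 2) gives 194·α = 5·(-260) − 24·(-38) = -388, so α = -2.
Then β = ((-38) − 24·(-2))/5 = 2.
At t = 11: ŷ = (-2)·(11) + (2)·(1) = -20.

ŷ = -20.0000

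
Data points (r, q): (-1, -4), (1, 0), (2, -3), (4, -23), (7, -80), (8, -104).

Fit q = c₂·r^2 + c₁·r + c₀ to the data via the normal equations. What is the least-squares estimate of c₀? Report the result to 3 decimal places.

AᵀA·[c₂, c₁, c₀]ᵀ = Aᵀq reads: 6771·c₂ + 927·c₁ + 135·c₀ = -10960;  927·c₂ + 135·c₁ + 21·c₀ = -1486;  135·c₂ + 21·c₁ + 6·c₀ = -214.
(Σr^2·r^2 = 6771, Σr^2·r = 927, Σr^2 = 135, Σr·r = 135, Σr = 21, Σ1 = 6, Σr^2·q = -10960, Σr·q = -1486, Σq = -214.)
Solving the 3×3 system (Gaussian elimination) gives c₂ = -14317/7680, c₁ = 13771/7680, c₀ = 7/3840.

c₀ = 0.002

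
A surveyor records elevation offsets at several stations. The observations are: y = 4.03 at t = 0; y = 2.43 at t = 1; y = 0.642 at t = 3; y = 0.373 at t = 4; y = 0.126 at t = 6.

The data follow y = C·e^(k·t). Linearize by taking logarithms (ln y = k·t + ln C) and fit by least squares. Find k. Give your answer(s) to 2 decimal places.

k = -0.59

Linearized form: ln y = k·t + ln C. From the 5 transformed points,
Σt = 14.0000, Σ(t)² = 62.0000, Σln y = -1.2192, Σt·ln y = -16.8152.
Equations: 62.0000·k + 14.0000·ln C = -16.8152;  14.0000·k + 5·ln C = -1.2192.
Solving (det = 114.0000): k = -0.58779, ln C = 1.40197.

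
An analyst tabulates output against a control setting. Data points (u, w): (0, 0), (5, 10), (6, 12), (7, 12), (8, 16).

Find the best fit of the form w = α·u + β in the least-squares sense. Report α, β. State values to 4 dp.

The normal system MᵀM·[α, β]ᵀ = Mᵀw is [[174, 26]; [26, 5]]·[α, β]ᵀ = [334, 50]ᵀ.
det = 174·5 − 26² = 194.
α = (334·5 − 26·50)/194 = 185/97; β = (174·50 − 26·334)/194 = 8/97.

α = 1.9072, β = 0.0825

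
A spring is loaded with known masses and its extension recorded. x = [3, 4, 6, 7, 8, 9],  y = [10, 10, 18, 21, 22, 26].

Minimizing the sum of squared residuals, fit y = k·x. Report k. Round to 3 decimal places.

k = 2.882

Forming MᵀM = [[255]] and Mᵀy = [735]ᵀ gives MᵀM·[k]ᵀ = Mᵀy.
Hence k = 735 / 255 ≈ 2.88235.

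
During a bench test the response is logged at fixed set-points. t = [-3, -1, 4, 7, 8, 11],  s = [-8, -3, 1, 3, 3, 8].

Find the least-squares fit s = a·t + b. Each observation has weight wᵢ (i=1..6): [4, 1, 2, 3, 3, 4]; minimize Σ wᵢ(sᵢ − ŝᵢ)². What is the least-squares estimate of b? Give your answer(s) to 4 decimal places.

b = -4.2837

Compute the Gram sums: Σwᵢ·t·t = 892, Σwᵢ·t = 84, Σwᵢ·1 = 17.
Right-hand side: Σwᵢ·t·s = 594, Σwᵢ·s = 17.
So XᵀWX·[a, b]ᵀ = XᵀWs: [[892, 84]; [84, 17]]·[a, b]ᵀ = [594, 17]ᵀ.
det = 892·17 − 84² = 8108.
a = (594·17 − 84·17)/8108 = 4335/4054; b = (892·17 − 84·594)/8108 = -8683/2027.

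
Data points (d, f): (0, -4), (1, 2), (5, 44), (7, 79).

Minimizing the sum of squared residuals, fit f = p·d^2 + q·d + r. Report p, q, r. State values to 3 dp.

The normal equations are: 3027·p + 469·q + 75·r = 4973;  469·p + 75·q + 13·r = 775;  75·p + 13·q + 4·r = 121.
(Σd^2·d^2 = 3027, Σd^2·d = 469, Σd^2 = 75, Σd·d = 75, Σd = 13, Σ1 = 4, Σd^2·f = 4973, Σd·f = 775, Σf = 121.)
Row-reducing yields p = 2575/2342, q = 9589/2342, r = -4300/1171.

p = 1.099, q = 4.094, r = -3.672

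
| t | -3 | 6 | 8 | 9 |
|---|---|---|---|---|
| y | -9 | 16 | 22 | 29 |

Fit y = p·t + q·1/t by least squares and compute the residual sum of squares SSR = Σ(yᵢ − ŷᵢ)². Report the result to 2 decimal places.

The normal system XᵀX·[p, q]ᵀ = Xᵀy is [[190, 4]; [4, 865/5184]]·[p, q]ᵀ = [560, 419/36]ᵀ.
Eliminating q: (865/5184)·(row 1) − 4·(row 2) gives (40703/2592)·p = (865/5184)·560 − 4·(419/36) = 15191/324, so p = 121528/40703.
Then q = ((419/36) − 4·(121528/40703))/(865/5184) = -74160/40703.
Residuals: -26463/40703, -65560/40703, -67488/40703, 94875/40703; SSR = 455846/40703.

SSR = 11.20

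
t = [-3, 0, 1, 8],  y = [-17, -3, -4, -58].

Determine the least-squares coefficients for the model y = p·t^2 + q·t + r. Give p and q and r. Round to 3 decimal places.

p = -1.016, q = 1.338, r = -3.712

From the data, Σt^2·t^2 = 4178, Σt^2·t = 486, Σt^2 = 74, Σt·t = 74, Σt = 6, Σ1 = 4.
For Aᵀy: Σt^2·y = -3869, Σt·y = -417, Σy = -82.
AᵀA·[p, q, r]ᵀ = Aᵀy becomes [[4178, 486, 74]; [486, 74, 6]; [74, 6, 4]]·[p, q, r]ᵀ = [-3869, -417, -82]ᵀ.
Inverting the 3×3 Gram matrix, [p, q, r]ᵀ = [-4263/4196, 28077/20980, -38939/10490]ᵀ.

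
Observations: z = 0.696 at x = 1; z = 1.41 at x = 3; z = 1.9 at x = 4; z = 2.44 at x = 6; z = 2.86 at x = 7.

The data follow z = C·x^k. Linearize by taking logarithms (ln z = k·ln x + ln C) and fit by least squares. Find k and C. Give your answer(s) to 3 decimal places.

Let Y = ln z. Fitting Y = k·ln x + ln C by least squares:
Σln x = 6.2226, Σ(ln x)² = 10.1257, Σln z = 2.5659, Σln x·ln z = 4.9103.
Equations: 10.1257·k + 6.2226·ln C = 4.9103;  6.2226·k + 5·ln C = 2.5659.
Δ = 10.1257·5 − (6.2226)² = 11.9082; k = (4.9103·5 − 6.2226·2.5659)/11.9082 = 0.72096, ln C = (10.1257·2.5659 − 6.2226·4.9103)/11.9082 = -0.38408, so C = exp(-0.38408) = 0.68108.

k = 0.721, C = 0.681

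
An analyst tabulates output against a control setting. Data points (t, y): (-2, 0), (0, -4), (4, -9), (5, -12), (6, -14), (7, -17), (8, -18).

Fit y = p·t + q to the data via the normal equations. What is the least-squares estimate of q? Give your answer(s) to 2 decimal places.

Sums needed: Σt·t = 194, Σt = 28, Σ1 = 7.
For Xᵀy: Σt·y = -443, Σy = -74.
So XᵀX·[p, q]ᵀ = Xᵀy: [[194, 28]; [28, 7]]·[p, q]ᵀ = [-443, -74]ᵀ.
Δ = 194·7 − 28² = 574.
p = ((-443)·7 − 28·(-74))/574 = -147/82; q = (194·(-74) − 28·(-443))/574 = -976/287.

q = -3.40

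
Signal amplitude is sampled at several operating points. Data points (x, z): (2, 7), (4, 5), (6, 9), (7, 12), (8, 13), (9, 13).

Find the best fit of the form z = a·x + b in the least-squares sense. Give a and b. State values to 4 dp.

a = 1.1471, b = 2.9510

Entries of MᵀM: Σx·x = 250, Σx = 36, Σ1 = 6.
And Σx·z = 393, Σz = 59.
Determinant 250·6 − 36² = 204.
a = (393·6 − 36·59)/204 = 39/34; b = (250·59 − 36·393)/204 = 301/102.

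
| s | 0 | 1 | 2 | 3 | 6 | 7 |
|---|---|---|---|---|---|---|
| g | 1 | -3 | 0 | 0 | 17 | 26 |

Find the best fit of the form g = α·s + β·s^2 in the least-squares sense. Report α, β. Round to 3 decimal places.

α = -2.490, β = 0.887

MᵀM·[α, β]ᵀ = Mᵀg reads: 99·α + 595·β = 281;  595·α + 3795·β = 1883.
Determinant 99·3795 − 595² = 21680.
α = (281·3795 − 595·1883)/21680 = -5399/2168; β = (99·1883 − 595·281)/21680 = 9611/10840.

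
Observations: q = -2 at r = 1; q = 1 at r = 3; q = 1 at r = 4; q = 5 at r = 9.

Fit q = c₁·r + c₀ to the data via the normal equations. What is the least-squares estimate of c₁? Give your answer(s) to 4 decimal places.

c₁ = 0.8273

Sums needed: Σr·r = 107, Σr = 17, Σ1 = 4.
Right-hand side: Σr·q = 50, Σq = 5.
MᵀM·[c₁, c₀]ᵀ = Mᵀq becomes [[107, 17]; [17, 4]]·[c₁, c₀]ᵀ = [50, 5]ᵀ.
Determinant 107·4 − 17² = 139.
c₁ = (50·4 − 17·5)/139 = 115/139; c₀ = (107·5 − 17·50)/139 = -315/139.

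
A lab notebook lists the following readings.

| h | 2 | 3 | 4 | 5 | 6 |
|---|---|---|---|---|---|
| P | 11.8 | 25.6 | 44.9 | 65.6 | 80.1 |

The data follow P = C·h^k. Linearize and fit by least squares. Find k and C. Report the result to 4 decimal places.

Taking logs, ln P = k·ln h + ln C, so regress ln P on ln h.
Σln h = 6.5793, Σ(ln h)² = 9.4099, Σln P = 18.0820, Σln h·ln P = 25.1342.
Normal system: [[9.4099, 6.5793]; [6.5793, 5]]·[k, ln C]ᵀ = [25.1342, 18.0820]ᵀ.
Solving (det = 3.7630): k = 1.78180, ln C = 1.27181, so C = exp(1.27181) = 3.56730.

k = 1.7818, C = 3.5673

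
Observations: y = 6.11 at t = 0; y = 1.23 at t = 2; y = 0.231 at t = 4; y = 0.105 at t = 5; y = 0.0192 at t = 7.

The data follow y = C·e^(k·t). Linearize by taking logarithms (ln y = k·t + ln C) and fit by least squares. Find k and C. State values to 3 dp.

Let Y = ln y. Fitting Y = k·t + ln C by least squares:
Σt = 18.0000, Σ(t)² = 94.0000, Σln y = -5.6550, Σt·ln y = -44.3862.
Equations: 94.0000·k + 18.0000·ln C = -44.3862;  18.0000·k + 5·ln C = -5.6550.
Δ = 94.0000·5 − (18.0000)² = 146.0000; k = (-44.3862·5 − 18.0000·-5.6550)/146.0000 = -0.82288, ln C = (94.0000·-5.6550 − 18.0000·-44.3862)/146.0000 = 1.83136, so C = exp(1.83136) = 6.24236.

k = -0.823, C = 6.242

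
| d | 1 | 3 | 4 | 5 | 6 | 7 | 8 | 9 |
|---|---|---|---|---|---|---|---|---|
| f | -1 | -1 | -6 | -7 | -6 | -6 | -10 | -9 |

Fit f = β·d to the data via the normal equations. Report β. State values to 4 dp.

β = -1.0747

Setting ∂/∂β … = 0 gives: 281·β = -302.
Hence β = -302 / 281 ≈ -1.07473.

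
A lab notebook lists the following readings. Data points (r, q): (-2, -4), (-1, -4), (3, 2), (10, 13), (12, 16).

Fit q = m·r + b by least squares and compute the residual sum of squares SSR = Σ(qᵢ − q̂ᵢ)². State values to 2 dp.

SSR = 1.44

XᵀX·[m, b]ᵀ = Xᵀq reads: 258·m + 22·b = 340;  22·m + 5·b = 23.
Eliminating b: 5·(row 1) − 22·(row 2) gives 806·m = 5·340 − 22·23 = 1194, so m = 597/403.
Then b = (23 − 22·(597/403))/5 = -773/403.
Residuals: 355/403, -242/403, -212/403, 42/403, 57/403; SSR = 582/403.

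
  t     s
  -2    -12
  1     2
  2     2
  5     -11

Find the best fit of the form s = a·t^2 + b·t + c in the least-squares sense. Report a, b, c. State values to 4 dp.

a = -1.1250, b = 3.5150, c = -0.4600

Entries of AᵀA: Σt^2·t^2 = 658, Σt^2·t = 126, Σt^2 = 34, Σt·t = 34, Σt = 6, Σ1 = 4.
And Σt^2·s = -313, Σt·s = -25, Σs = -19.
Normal equations: [[658, 126, 34]; [126, 34, 6]; [34, 6, 4]]·[a, b, c]ᵀ = [-313, -25, -19]ᵀ.
Inverting the 3×3 Gram matrix, [a, b, c]ᵀ = [-9/8, 703/200, -23/50]ᵀ.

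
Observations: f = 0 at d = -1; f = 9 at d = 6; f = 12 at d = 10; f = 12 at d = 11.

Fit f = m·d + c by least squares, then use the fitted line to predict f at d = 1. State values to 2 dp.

f̂ = 2.60

The normal equations are: 258·m + 26·c = 306;  26·m + 4·c = 33.
Determinant 258·4 − 26² = 356.
m = (306·4 − 26·33)/356 = 183/178; c = (258·33 − 26·306)/356 = 279/178.
At d = 1: f̂ = (183/178)·(1) + (279/178)·(1) = 231/89.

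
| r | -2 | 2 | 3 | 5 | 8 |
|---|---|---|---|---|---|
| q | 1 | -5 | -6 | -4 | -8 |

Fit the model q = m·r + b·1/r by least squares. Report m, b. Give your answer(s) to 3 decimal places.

m = -0.920, b = -3.302

Sums needed: Σr·r = 106, Σr·1/r = 5, Σ1/r·1/r = 9601/14400.
Right-hand side: Σr·q = -114, Σ1/r·q = -34/5.
Determinant 106·(9601/14400) − 5² = 328853/7200.
m = ((-114)·(9601/14400) − 5·(-34/5))/(328853/7200) = -302457/328853; b = (106·(-34/5) − 5·(-114))/(328853/7200) = -1085760/328853.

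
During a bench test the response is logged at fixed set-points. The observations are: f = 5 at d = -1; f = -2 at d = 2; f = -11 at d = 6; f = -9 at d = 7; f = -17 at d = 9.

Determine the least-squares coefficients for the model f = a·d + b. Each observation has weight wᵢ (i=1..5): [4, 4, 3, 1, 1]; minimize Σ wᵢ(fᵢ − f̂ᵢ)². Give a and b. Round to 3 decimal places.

Sums needed: Σwᵢ·d·d = 258, Σwᵢ·d = 38, Σwᵢ·1 = 13.
Moment sums: Σwᵢ·d·f = -450, Σwᵢ·f = -47.
So AᵀWA·[a, b]ᵀ = AᵀWf: [[258, 38]; [38, 13]]·[a, b]ᵀ = [-450, -47]ᵀ.
Determinant 258·13 − 38² = 1910.
a = ((-450)·13 − 38·(-47))/1910 = -2032/955; b = (258·(-47) − 38·(-450))/1910 = 2487/955.

a = -2.128, b = 2.604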